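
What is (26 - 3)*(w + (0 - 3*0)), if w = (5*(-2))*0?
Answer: 0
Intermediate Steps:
w = 0 (w = -10*0 = 0)
(26 - 3)*(w + (0 - 3*0)) = (26 - 3)*(0 + (0 - 3*0)) = 23*(0 + (0 + 0)) = 23*(0 + 0) = 23*0 = 0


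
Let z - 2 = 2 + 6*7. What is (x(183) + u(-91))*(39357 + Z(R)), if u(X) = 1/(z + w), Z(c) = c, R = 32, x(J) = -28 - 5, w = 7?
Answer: -68851972/53 ≈ -1.2991e+6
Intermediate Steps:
x(J) = -33
z = 46 (z = 2 + (2 + 6*7) = 2 + (2 + 42) = 2 + 44 = 46)
u(X) = 1/53 (u(X) = 1/(46 + 7) = 1/53)
(x(183) + u(-91))*(39357 + Z(R)) = (-33 + 1/53)*(39357 + 32) = -1748/53*39389 = -68851972/53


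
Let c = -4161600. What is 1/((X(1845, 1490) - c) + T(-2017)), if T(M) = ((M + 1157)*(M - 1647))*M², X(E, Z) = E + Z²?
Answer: 1/12819347754105 ≈ 7.8007e-14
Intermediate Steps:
T(M) = M²*(-1647 + M)*(1157 + M) (T(M) = ((1157 + M)*(-1647 + M))*M² = ((-1647 + M)*(1157 + M))*M² = M²*(-1647 + M)*(1157 + M))
1/((X(1845, 1490) - c) + T(-2017)) = 1/(((1845 + 1490²) - 1*(-4161600)) + (-2017)²*(-1905579 + (-2017)² - 490*(-2017))) = 1/(((1845 + 2220100) + 4161600) + 4068289*(-1905579 + 4068289 + 988330)) = 1/((2221945 + 4161600) + 4068289*3151040) = 1/(6383545 + 12819341370560) = 1/12819347754105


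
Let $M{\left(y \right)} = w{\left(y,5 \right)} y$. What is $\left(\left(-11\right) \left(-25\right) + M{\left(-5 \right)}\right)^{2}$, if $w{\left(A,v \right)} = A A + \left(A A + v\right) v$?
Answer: $360000$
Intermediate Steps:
$w{\left(A,v \right)} = A^{2} + v \left(v + A^{2}\right)$ ($w{\left(A,v \right)} = A^{2} + \left(A^{2} + v\right) v = A^{2} + \left(v + A^{2}\right) v = A^{2} + v \left(v + A^{2}\right)$)
$M{\left(y \right)} = y \left(25 + 6 y^{2}\right)$ ($M{\left(y \right)} = \left(y^{2} + 5^{2} + 5 y^{2}\right) y = \left(y^{2} + 25 + 5 y^{2}\right) y = \left(25 + 6 y^{2}\right) y = y \left(25 + 6 y^{2}\right)$)
$\left(\left(-11\right) \left(-25\right) + M{\left(-5 \right)}\right)^{2} = \left(\left(-11\right) \left(-25\right) - 5 \left(25 + 6 \left(-5\right)^{2}\right)\right)^{2} = \left(275 - 5 \left(25 + 6 \cdot 25\right)\right)^{2} = \left(275 - 5 \left(25 + 150\right)\right)^{2} = \left(275 - 875\right)^{2} = \left(-600\right)^{2} = 360000$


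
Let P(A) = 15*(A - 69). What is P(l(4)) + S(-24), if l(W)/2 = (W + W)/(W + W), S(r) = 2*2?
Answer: -1001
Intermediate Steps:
S(r) = 4
l(W) = 2 (l(W) = 2*((W + W)/(W + W)) = 2*((2*W)/((2*W))) = 2*((2*W)*(1/(2*W))) = 2*1 = 2)
P(A) = -1035 + 15*A (P(A) = 15*(-69 + A) = -1035 + 15*A)
P(l(4)) + S(-24) = (-1035 + 15*2) + 4 = (-1035 + 30) + 4 = -1005 + 4 = -1001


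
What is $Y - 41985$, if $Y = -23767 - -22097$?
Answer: $-43655$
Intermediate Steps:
$Y = -1670$ ($Y = -23767 + 22097 = -1670$)
$Y - 41985 = -1670 - 41985 = -43655$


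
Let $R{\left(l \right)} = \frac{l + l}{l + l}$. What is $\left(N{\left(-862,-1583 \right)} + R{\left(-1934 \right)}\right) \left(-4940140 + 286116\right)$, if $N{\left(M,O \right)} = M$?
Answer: $4007114664$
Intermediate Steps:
$R{\left(l \right)} = 1$ ($R{\left(l \right)} = \frac{2 l}{2 l} = 2 l \frac{1}{2 l} = 1$)
$\left(N{\left(-862,-1583 \right)} + R{\left(-1934 \right)}\right) \left(-4940140 + 286116\right) = \left(-862 + 1\right) \left(-4940140 + 286116\right) = \left(-861\right) \left(-4654024\right) = 4007114664$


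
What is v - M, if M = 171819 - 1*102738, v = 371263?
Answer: 302182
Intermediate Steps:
M = 69081 (M = 171819 - 102738 = 69081)
v - M = 371263 - 1*69081 = 371263 - 69081 = 302182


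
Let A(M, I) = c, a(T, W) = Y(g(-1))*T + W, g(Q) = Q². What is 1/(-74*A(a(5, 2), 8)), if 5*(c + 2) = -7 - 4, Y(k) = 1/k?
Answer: 5/1554 ≈ 0.0032175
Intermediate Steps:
Y(k) = 1/k
c = -21/5 (c = -2 + (-7 - 4)/5 = -2 + (⅕)*(-11) = -2 - 11/5 = -21/5 ≈ -4.2000)
a(T, W) = T + W (a(T, W) = T/((-1)²) + W = T/1 + W = 1*T + W = T + W)
A(M, I) = -21/5
1/(-74*A(a(5, 2), 8)) = 1/(-74*(-21/5)) = 1/(1554/5) = 5/1554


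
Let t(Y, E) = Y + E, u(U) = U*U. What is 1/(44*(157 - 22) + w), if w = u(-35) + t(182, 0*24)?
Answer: 1/7347 ≈ 0.00013611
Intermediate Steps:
u(U) = U²
t(Y, E) = E + Y
w = 1407 (w = (-35)² + (0*24 + 182) = 1225 + (0 + 182) = 1225 + 182 = 1407)
1/(44*(157 - 22) + w) = 1/(44*(157 - 22) + 1407) = 1/(44*135 + 1407) = 1/(5940 + 1407) = 1/7347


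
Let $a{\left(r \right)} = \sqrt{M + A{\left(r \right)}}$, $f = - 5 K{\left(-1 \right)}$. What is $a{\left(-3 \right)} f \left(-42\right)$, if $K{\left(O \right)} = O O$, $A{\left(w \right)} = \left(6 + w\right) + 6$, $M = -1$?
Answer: $420 \sqrt{2} \approx 593.97$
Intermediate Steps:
$A{\left(w \right)} = 12 + w$
$K{\left(O \right)} = O^{2}$
$f = -5$ ($f = - 5 \left(-1\right)^{2} = \left(-5\right) 1 = -5$)
$a{\left(r \right)} = \sqrt{11 + r}$ ($a{\left(r \right)} = \sqrt{-1 + \left(12 + r\right)} = \sqrt{11 + r}$)
$a{\left(-3 \right)} f \left(-42\right) = \sqrt{11 - 3} \left(-5\right) \left(-42\right) = \sqrt{8} \left(-5\right) \left(-42\right) = 2 \sqrt{2} \left(-5\right) \left(-42\right) = - 10 \sqrt{2} \left(-42\right) = 420 \sqrt{2}$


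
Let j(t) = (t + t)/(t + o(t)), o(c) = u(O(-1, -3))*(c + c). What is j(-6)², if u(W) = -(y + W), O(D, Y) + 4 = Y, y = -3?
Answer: 4/441 ≈ 0.0090703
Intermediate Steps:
O(D, Y) = -4 + Y
u(W) = 3 - W (u(W) = -(-3 + W) = 3 - W)
o(c) = 20*c (o(c) = (3 - (-4 - 3))*(c + c) = (3 - 1*(-7))*(2*c) = (3 + 7)*(2*c) = 10*(2*c) = 20*c)
j(t) = 2/21 (j(t) = (t + t)/(t + 20*t) = (2*t)/((21*t)) = (2*t)*(1/(21*t)) = 2/21)
j(-6)² = (2/21)² = 4/441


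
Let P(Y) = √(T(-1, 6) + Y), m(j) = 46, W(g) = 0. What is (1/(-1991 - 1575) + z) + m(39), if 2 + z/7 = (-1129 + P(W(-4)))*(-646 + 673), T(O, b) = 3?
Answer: -760802535/3566 + 189*√3 ≈ -2.1302e+5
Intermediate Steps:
P(Y) = √(3 + Y)
z = -213395 + 189*√3 (z = -14 + 7*((-1129 + √(3 + 0))*(-646 + 673)) = -14 + 7*((-1129 + √3)*27) = -14 + 7*(-30483 + 27*√3) = -14 + (-213381 + 189*√3) = -213395 + 189*√3 ≈ -2.1307e+5)
(1/(-1991 - 1575) + z) + m(39) = (1/(-1991 - 1575) + (-213395 + 189*√3)) + 46 = (1/(-3566) + (-213395 + 189*√3)) + 46 = (-1/3566 + (-213395 + 189*√3)) + 46 = (-760966571/3566 + 189*√3) + 46 = -760802535/3566 + 189*√3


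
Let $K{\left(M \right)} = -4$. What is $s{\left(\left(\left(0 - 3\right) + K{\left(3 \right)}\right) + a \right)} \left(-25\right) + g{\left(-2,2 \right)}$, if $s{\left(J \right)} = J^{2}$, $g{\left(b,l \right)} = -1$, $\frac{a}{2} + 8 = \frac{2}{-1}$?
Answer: $-18226$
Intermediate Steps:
$a = -20$ ($a = -16 + 2 \frac{2}{-1} = -16 + 2 \cdot 2 \left(-1\right) = -16 + 2 \left(-2\right) = -16 - 4 = -20$)
$s{\left(\left(\left(0 - 3\right) + K{\left(3 \right)}\right) + a \right)} \left(-25\right) + g{\left(-2,2 \right)} = \left(\left(\left(0 - 3\right) - 4\right) - 20\right)^{2} \left(-25\right) - 1 = \left(\left(-3 - 4\right) - 20\right)^{2} \left(-25\right) - 1 = \left(-7 - 20\right)^{2} \left(-25\right) - 1 = \left(-27\right)^{2} \left(-25\right) - 1 = 729 \left(-25\right) - 1 = -18225 - 1 = -18226$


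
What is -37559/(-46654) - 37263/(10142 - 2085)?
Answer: -1435855139/375891278 ≈ -3.8199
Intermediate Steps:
-37559/(-46654) - 37263/(10142 - 2085) = -37559*(-1/46654) - 37263/8057 = 37559/46654 - 37263*1/8057 = 37559/46654 - 37263/8057 = -1435855139/375891278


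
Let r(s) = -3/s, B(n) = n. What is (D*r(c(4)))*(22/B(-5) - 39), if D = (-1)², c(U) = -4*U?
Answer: -651/80 ≈ -8.1375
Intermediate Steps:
D = 1
(D*r(c(4)))*(22/B(-5) - 39) = (1*(-3/((-4*4))))*(22/(-5) - 39) = (1*(-3/(-16)))*(22*(-⅕) - 39) = (1*(-3*(-1/16)))*(-22/5 - 39) = (1*(3/16))*(-217/5) = (3/16)*(-217/5) = -651/80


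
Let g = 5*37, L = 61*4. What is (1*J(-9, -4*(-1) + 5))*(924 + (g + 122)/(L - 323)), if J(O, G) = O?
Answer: -654201/79 ≈ -8281.0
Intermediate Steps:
L = 244
g = 185
(1*J(-9, -4*(-1) + 5))*(924 + (g + 122)/(L - 323)) = (1*(-9))*(924 + (185 + 122)/(244 - 323)) = -9*(924 + 307/(-79)) = -9*(924 + 307*(-1/79)) = -9*(924 - 307/79) = -9*72689/79 = -654201/79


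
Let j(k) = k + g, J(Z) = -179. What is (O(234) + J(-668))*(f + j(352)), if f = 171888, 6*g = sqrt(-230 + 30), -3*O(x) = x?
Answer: -44265680 - 1285*I*sqrt(2)/3 ≈ -4.4266e+7 - 605.75*I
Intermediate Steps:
O(x) = -x/3
g = 5*I*sqrt(2)/3 (g = sqrt(-230 + 30)/6 = sqrt(-200)/6 = (10*I*sqrt(2))/6 = 5*I*sqrt(2)/3 ≈ 2.357*I)
j(k) = k + 5*I*sqrt(2)/3
(O(234) + J(-668))*(f + j(352)) = (-1/3*234 - 179)*(171888 + (352 + 5*I*sqrt(2)/3)) = (-78 - 179)*(172240 + 5*I*sqrt(2)/3) = -257*(172240 + 5*I*sqrt(2)/3) = -44265680 - 1285*I*sqrt(2)/3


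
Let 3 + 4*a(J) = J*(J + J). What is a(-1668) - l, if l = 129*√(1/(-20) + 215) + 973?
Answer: 5560553/4 - 129*√21495/10 ≈ 1.3882e+6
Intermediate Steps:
l = 973 + 129*√21495/10 (l = 129*√(-1/20 + 215) + 973 = 129*√(4299/20) + 973 = 129*(√21495/10) + 973 = 129*√21495/10 + 973 = 973 + 129*√21495/10 ≈ 2864.3)
a(J) = -¾ + J²/2 (a(J) = -¾ + (J*(J + J))/4 = -¾ + (J*(2*J))/4 = -¾ + (2*J²)/4 = -¾ + J²/2)
a(-1668) - l = (-¾ + (½)*(-1668)²) - (973 + 129*√21495/10) = (-¾ + (½)*2782224) + (-973 - 129*√21495/10) = (-¾ + 1391112) + (-973 - 129*√21495/10) = 5564445/4 + (-973 - 129*√21495/10) = 5560553/4 - 129*√21495/10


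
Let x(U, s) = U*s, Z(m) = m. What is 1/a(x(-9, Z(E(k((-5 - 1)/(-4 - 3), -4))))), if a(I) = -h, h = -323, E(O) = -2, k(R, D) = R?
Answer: 1/323 ≈ 0.0030960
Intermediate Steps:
a(I) = 323 (a(I) = -1*(-323) = 323)
1/a(x(-9, Z(E(k((-5 - 1)/(-4 - 3), -4))))) = 1/323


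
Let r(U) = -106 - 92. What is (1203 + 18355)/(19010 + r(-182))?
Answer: 9779/9406 ≈ 1.0397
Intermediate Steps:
r(U) = -198
(1203 + 18355)/(19010 + r(-182)) = (1203 + 18355)/(19010 - 198) = 19558/18812 = 19558*(1/18812) = 9779/9406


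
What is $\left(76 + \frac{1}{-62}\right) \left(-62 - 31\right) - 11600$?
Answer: $- \frac{37333}{2} \approx -18667.0$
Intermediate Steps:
$\left(76 + \frac{1}{-62}\right) \left(-62 - 31\right) - 11600 = \left(76 - \frac{1}{62}\right) \left(-93\right) - 11600 = \frac{4711}{62} \left(-93\right) - 11600 = - \frac{14133}{2} - 11600 = - \frac{37333}{2}$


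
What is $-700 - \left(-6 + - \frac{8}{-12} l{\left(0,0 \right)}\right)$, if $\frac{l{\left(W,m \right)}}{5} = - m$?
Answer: $-694$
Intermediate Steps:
$l{\left(W,m \right)} = - 5 m$ ($l{\left(W,m \right)} = 5 \left(- m\right) = - 5 m$)
$-700 - \left(-6 + - \frac{8}{-12} l{\left(0,0 \right)}\right) = -700 - \left(-6 + - \frac{8}{-12} \left(\left(-5\right) 0\right)\right) = -700 - \left(-6 + \left(-8\right) \left(- \frac{1}{12}\right) 0\right) = -700 - \left(-6 + \frac{2}{3} \cdot 0\right) = -700 - \left(-6 + 0\right) = -700 - -6 = -700 + 6 = -694$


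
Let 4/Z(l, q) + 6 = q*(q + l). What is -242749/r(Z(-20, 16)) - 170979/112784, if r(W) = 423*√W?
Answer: -170979/112784 + 242749*I*√70/846 ≈ -1.516 + 2400.7*I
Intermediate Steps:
Z(l, q) = 4/(-6 + q*(l + q)) (Z(l, q) = 4/(-6 + q*(q + l)) = 4/(-6 + q*(l + q)))
-242749/r(Z(-20, 16)) - 170979/112784 = -242749*(-I*√(326 - 256)/846) - 170979/112784 = -242749*(-I*√70/846) - 170979*1/112784 = -242749*(-I*√70/846) - 170979/112784 = -(-242749)*I*√70/846 - 170979/112784 = 242749*I*√70/846 - 170979/112784 = -170979/112784 + 242749*I*√70/846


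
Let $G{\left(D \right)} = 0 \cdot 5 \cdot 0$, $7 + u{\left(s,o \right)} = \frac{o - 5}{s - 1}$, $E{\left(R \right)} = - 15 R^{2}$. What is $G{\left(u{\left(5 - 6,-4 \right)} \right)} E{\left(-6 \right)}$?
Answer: $0$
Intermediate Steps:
$u{\left(s,o \right)} = -7 + \frac{-5 + o}{-1 + s}$ ($u{\left(s,o \right)} = -7 + \frac{o - 5}{s - 1} = -7 + \frac{-5 + o}{-1 + s}$)
$G{\left(D \right)} = 0$ ($G{\left(D \right)} = 0 \cdot 0 = 0$)
$G{\left(u{\left(5 - 6,-4 \right)} \right)} E{\left(-6 \right)} = 0 \left(- 15 \left(-6\right)^{2}\right) = 0 \left(\left(-15\right) 36\right) = 0 \left(-540\right) = 0$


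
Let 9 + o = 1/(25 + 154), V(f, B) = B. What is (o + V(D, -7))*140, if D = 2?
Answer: -400820/179 ≈ -2239.2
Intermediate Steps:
o = -1610/179 (o = -9 + 1/(25 + 154) = -9 + 1/179 = -1610/179 ≈ -8.9944)
(o + V(D, -7))*140 = (-1610/179 - 7)*140 = -2863/179*140 = -400820/179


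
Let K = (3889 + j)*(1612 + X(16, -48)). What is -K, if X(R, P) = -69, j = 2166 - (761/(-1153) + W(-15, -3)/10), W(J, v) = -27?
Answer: -107783010813/11530 ≈ -9.3480e+6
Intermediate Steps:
j = 25012721/11530 (j = 2166 - (761/(-1153) - 27/10) = 2166 - (761*(-1/1153) - 27*⅒) = 2166 - (-761/1153 - 27/10) = 2166 - 1*(-38741/11530) = 2166 + 38741/11530 = 25012721/11530 ≈ 2169.4)
K = 107783010813/11530 (K = (3889 + 25012721/11530)*(1612 - 69) = (69852891/11530)*1543 = 107783010813/11530 ≈ 9.3480e+6)
-K = -1*107783010813/11530 = -107783010813/11530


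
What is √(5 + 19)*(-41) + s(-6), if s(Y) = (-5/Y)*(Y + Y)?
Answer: -10 - 82*√6 ≈ -210.86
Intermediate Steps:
s(Y) = -10 (s(Y) = (-5/Y)*(2*Y) = -10)
√(5 + 19)*(-41) + s(-6) = √(5 + 19)*(-41) - 10 = √24*(-41) - 10 = (2*√6)*(-41) - 10 = -82*√6 - 10 = -10 - 82*√6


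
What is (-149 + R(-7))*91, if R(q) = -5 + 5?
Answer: -13559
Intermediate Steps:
R(q) = 0
(-149 + R(-7))*91 = (-149 + 0)*91 = -149*91 = -13559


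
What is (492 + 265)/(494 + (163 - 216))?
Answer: 757/441 ≈ 1.7166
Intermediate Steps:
(492 + 265)/(494 + (163 - 216)) = 757/(494 - 53) = 757/441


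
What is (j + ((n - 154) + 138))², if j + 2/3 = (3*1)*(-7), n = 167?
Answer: 150544/9 ≈ 16727.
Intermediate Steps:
j = -65/3 (j = -⅔ + (3*1)*(-7) = -⅔ + 3*(-7) = -⅔ - 21 = -65/3 ≈ -21.667)
(j + ((n - 154) + 138))² = (-65/3 + ((167 - 154) + 138))² = (-65/3 + (13 + 138))² = (-65/3 + 151)² = (388/3)² = 150544/9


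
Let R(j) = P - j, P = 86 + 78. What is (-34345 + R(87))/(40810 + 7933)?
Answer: -34268/48743 ≈ -0.70303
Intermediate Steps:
P = 164
R(j) = 164 - j
(-34345 + R(87))/(40810 + 7933) = (-34345 + (164 - 1*87))/(40810 + 7933) = (-34345 + (164 - 87))/48743 = (-34345 + 77)*(1/48743) = -34268*1/48743 = -34268/48743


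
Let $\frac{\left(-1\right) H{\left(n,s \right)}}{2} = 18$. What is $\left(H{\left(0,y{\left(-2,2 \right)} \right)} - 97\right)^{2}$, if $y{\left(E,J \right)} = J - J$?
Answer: $17689$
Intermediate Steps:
$y{\left(E,J \right)} = 0$
$H{\left(n,s \right)} = -36$ ($H{\left(n,s \right)} = \left(-2\right) 18 = -36$)
$\left(H{\left(0,y{\left(-2,2 \right)} \right)} - 97\right)^{2} = \left(-36 - 97\right)^{2} = \left(-133\right)^{2} = 17689$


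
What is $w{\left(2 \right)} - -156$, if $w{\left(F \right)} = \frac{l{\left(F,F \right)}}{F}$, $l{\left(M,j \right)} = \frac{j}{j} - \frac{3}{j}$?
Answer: $\frac{623}{4} \approx 155.75$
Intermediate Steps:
$l{\left(M,j \right)} = 1 - \frac{3}{j}$
$w{\left(F \right)} = \frac{-3 + F}{F^{2}}$ ($w{\left(F \right)} = \frac{\frac{1}{F} \left(-3 + F\right)}{F} = \frac{-3 + F}{F^{2}}$)
$w{\left(2 \right)} - -156 = \frac{-3 + 2}{4} - -156 = \frac{1}{4} \left(-1\right) + 156 = - \frac{1}{4} + 156 = \frac{623}{4}$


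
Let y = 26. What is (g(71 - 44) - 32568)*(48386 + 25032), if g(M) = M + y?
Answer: -2387186270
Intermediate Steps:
g(M) = 26 + M (g(M) = M + 26 = 26 + M)
(g(71 - 44) - 32568)*(48386 + 25032) = ((26 + (71 - 44)) - 32568)*(48386 + 25032) = ((26 + 27) - 32568)*73418 = (53 - 32568)*73418 = -32515*73418 = -2387186270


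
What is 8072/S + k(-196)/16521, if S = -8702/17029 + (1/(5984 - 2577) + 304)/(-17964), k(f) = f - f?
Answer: -934766132808736/61136551493 ≈ -15290.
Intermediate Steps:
k(f) = 0
S = -61136551493/115803534788 (S = -8702*1/17029 + (1/3407 + 304)*(-1/17964) = -8702/17029 + (1/3407 + 304)*(-1/17964) = -8702/17029 + (1035729/3407)*(-1/17964) = -8702/17029 - 115081/6800372 = -61136551493/115803534788 ≈ -0.52793)
8072/S + k(-196)/16521 = 8072/(-61136551493/115803534788) + 0/16521 = 8072*(-115803534788/61136551493) + 0*(1/16521) = -934766132808736/61136551493 + 0 = -934766132808736/61136551493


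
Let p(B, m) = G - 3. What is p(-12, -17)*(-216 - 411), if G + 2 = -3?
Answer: 5016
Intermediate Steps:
G = -5 (G = -2 - 3 = -5)
p(B, m) = -8 (p(B, m) = -5 - 3 = -8)
p(-12, -17)*(-216 - 411) = -8*(-216 - 411) = -8*(-627) = 5016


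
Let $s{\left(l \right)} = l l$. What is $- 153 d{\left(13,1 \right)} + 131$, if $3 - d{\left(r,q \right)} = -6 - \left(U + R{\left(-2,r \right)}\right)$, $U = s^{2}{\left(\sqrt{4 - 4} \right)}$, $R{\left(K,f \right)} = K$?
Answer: $-940$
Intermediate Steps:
$s{\left(l \right)} = l^{2}$
$U = 0$ ($U = \left(\left(\sqrt{4 - 4}\right)^{2}\right)^{2} = \left(\left(\sqrt{0}\right)^{2}\right)^{2} = \left(0^{2}\right)^{2} = 0^{2} = 0$)
$d{\left(r,q \right)} = 7$ ($d{\left(r,q \right)} = 3 - \left(-6 - \left(0 - 2\right)\right) = 3 - \left(-6 - -2\right) = 3 - \left(-6 + 2\right) = 3 - -4 = 3 + 4 = 7$)
$- 153 d{\left(13,1 \right)} + 131 = \left(-153\right) 7 + 131 = -1071 + 131 = -940$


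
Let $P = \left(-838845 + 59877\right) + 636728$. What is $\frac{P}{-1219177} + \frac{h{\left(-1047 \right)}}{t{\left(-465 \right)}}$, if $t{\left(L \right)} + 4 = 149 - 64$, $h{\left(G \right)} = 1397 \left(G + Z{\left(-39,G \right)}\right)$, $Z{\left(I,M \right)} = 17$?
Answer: $- \frac{1754274455630}{98753337} \approx -17764.0$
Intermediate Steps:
$P = -142240$ ($P = -778968 + 636728 = -142240$)
$h{\left(G \right)} = 23749 + 1397 G$ ($h{\left(G \right)} = 1397 \left(G + 17\right) = 1397 \left(17 + G\right) = 23749 + 1397 G$)
$t{\left(L \right)} = 81$ ($t{\left(L \right)} = -4 + \left(149 - 64\right) = -4 + 85 = 81$)
$\frac{P}{-1219177} + \frac{h{\left(-1047 \right)}}{t{\left(-465 \right)}} = - \frac{142240}{-1219177} + \frac{23749 + 1397 \left(-1047\right)}{81} = \left(-142240\right) \left(- \frac{1}{1219177}\right) + \left(23749 - 1462659\right) \frac{1}{81} = \frac{142240}{1219177} - \frac{1438910}{81} = - \frac{1754274455630}{98753337}$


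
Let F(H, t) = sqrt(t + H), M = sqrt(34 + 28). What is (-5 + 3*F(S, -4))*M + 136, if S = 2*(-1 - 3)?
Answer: 136 + sqrt(62)*(-5 + 6*I*sqrt(3)) ≈ 96.63 + 81.829*I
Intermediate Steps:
S = -8 (S = 2*(-4) = -8)
M = sqrt(62) ≈ 7.8740
F(H, t) = sqrt(H + t)
(-5 + 3*F(S, -4))*M + 136 = (-5 + 3*sqrt(-8 - 4))*sqrt(62) + 136 = (-5 + 3*sqrt(-12))*sqrt(62) + 136 = (-5 + 3*(2*I*sqrt(3)))*sqrt(62) + 136 = (-5 + 6*I*sqrt(3))*sqrt(62) + 136 = sqrt(62)*(-5 + 6*I*sqrt(3)) + 136 = 136 + sqrt(62)*(-5 + 6*I*sqrt(3))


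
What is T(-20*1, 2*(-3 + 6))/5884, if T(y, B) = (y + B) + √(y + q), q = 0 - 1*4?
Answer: -7/2942 + I*√6/2942 ≈ -0.0023793 + 0.00083259*I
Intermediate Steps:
q = -4 (q = 0 - 4 = -4)
T(y, B) = B + y + √(-4 + y) (T(y, B) = (y + B) + √(y - 4) = (B + y) + √(-4 + y) = B + y + √(-4 + y))
T(-20*1, 2*(-3 + 6))/5884 = (2*(-3 + 6) - 20*1 + √(-4 - 20*1))/5884 = (2*3 - 20 + √(-4 - 20))*(1/5884) = (6 - 20 + √(-24))*(1/5884) = (6 - 20 + 2*I*√6)*(1/5884) = (-14 + 2*I*√6)*(1/5884) = -7/2942 + I*√6/2942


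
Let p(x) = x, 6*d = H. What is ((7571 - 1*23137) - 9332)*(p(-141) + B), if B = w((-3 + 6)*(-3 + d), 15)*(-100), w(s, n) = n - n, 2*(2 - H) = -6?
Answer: 3510618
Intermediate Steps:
H = 5 (H = 2 - 1/2*(-6) = 2 + 3 = 5)
d = 5/6 (d = (1/6)*5 = 5/6 ≈ 0.83333)
w(s, n) = 0
B = 0 (B = 0*(-100) = 0)
((7571 - 1*23137) - 9332)*(p(-141) + B) = ((7571 - 1*23137) - 9332)*(-141 + 0) = ((7571 - 23137) - 9332)*(-141) = (-15566 - 9332)*(-141) = -24898*(-141) = 3510618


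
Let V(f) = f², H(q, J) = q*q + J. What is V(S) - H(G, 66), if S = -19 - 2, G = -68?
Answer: -4249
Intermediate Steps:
H(q, J) = J + q² (H(q, J) = q² + J = J + q²)
S = -21
V(S) - H(G, 66) = (-21)² - (66 + (-68)²) = 441 - (66 + 4624) = 441 - 1*4690 = 441 - 4690 = -4249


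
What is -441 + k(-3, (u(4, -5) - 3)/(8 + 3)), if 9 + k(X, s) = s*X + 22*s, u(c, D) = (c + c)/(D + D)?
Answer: -25111/55 ≈ -456.56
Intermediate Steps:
u(c, D) = c/D (u(c, D) = (2*c)/((2*D)) = (2*c)*(1/(2*D)) = c/D)
k(X, s) = -9 + 22*s + X*s (k(X, s) = -9 + (s*X + 22*s) = -9 + (X*s + 22*s) = -9 + (22*s + X*s) = -9 + 22*s + X*s)
-441 + k(-3, (u(4, -5) - 3)/(8 + 3)) = -441 + (-9 + 22*((4/(-5) - 3)/(8 + 3)) - 3*(4/(-5) - 3)/(8 + 3)) = -441 + (-9 + 22*((4*(-⅕) - 3)/11) - 3*(4*(-⅕) - 3)/11) = -441 + (-9 + 22*((-⅘ - 3)*(1/11)) - 3*(-⅘ - 3)/11) = -441 + (-9 + 22*(-19/5*1/11) - (-57)/(5*11)) = -441 + (-9 + 22*(-19/55) - 3*(-19/55)) = -441 + (-9 - 38/5 + 57/55) = -441 - 856/55 = -25111/55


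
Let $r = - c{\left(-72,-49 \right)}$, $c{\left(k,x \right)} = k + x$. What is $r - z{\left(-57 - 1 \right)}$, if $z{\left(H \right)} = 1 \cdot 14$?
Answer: $107$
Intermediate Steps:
$z{\left(H \right)} = 14$
$r = 121$ ($r = - (-72 - 49) = \left(-1\right) \left(-121\right) = 121$)
$r - z{\left(-57 - 1 \right)} = 121 - 14 = 107$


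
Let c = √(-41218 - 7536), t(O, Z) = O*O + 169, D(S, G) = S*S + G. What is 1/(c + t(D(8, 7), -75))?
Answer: 2605/13596427 - I*√48754/27192854 ≈ 0.00019159 - 8.1199e-6*I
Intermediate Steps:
D(S, G) = G + S² (D(S, G) = S² + G = G + S²)
t(O, Z) = 169 + O² (t(O, Z) = O² + 169 = 169 + O²)
c = I*√48754 (c = √(-48754) = I*√48754 ≈ 220.8*I)
1/(c + t(D(8, 7), -75)) = 1/(I*√48754 + (169 + (7 + 8²)²)) = 1/(I*√48754 + (169 + (7 + 64)²)) = 1/(I*√48754 + (169 + 71²)) = 1/(I*√48754 + (169 + 5041)) = 1/(I*√48754 + 5210) = 1/(5210 + I*√48754)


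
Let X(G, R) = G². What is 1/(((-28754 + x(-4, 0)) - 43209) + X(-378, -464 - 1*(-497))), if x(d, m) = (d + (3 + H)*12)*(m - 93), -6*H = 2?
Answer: 1/68317 ≈ 1.4638e-5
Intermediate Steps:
H = -⅓ (H = -⅙*2 = -⅓ ≈ -0.33333)
x(d, m) = (-93 + m)*(32 + d) (x(d, m) = (d + (3 - ⅓)*12)*(m - 93) = (d + (8/3)*12)*(-93 + m) = (d + 32)*(-93 + m) = (32 + d)*(-93 + m) = (-93 + m)*(32 + d))
1/(((-28754 + x(-4, 0)) - 43209) + X(-378, -464 - 1*(-497))) = 1/(((-28754 + (-2976 - 93*(-4) + 32*0 - 4*0)) - 43209) + (-378)²) = 1/(((-28754 + (-2976 + 372 + 0 + 0)) - 43209) + 142884) = 1/(((-28754 - 2604) - 43209) + 142884) = 1/((-31358 - 43209) + 142884) = 1/(-74567 + 142884) = 1/68317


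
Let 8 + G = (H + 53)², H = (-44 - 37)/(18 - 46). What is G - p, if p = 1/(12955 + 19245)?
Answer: 1404697961/450800 ≈ 3116.0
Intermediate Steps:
H = 81/28 (H = -81/(-28) = -81*(-1/28) = 81/28 ≈ 2.8929)
p = 1/32200 ≈ 3.1056e-5
G = 2442953/784 (G = -8 + (81/28 + 53)² = -8 + (1565/28)² = -8 + 2449225/784 = 2442953/784 ≈ 3116.0)
G - p = 2442953/784 - 1*1/32200 = 2442953/784 - 1/32200 = 1404697961/450800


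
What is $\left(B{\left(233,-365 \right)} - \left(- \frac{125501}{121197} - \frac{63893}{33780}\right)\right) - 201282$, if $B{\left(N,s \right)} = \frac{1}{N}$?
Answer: $- \frac{64000710575090989}{317970025260} \approx -2.0128 \cdot 10^{5}$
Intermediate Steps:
$\left(B{\left(233,-365 \right)} - \left(- \frac{125501}{121197} - \frac{63893}{33780}\right)\right) - 201282 = \left(\frac{1}{233} - \left(- \frac{125501}{121197} - \frac{63893}{33780}\right)\right) - 201282 = \left(\frac{1}{233} - - \frac{3994354567}{1364678220}\right) - 201282 = \left(\frac{1}{233} + \left(\frac{125501}{121197} + \frac{63893}{33780}\right)\right) - 201282 = \left(\frac{1}{233} + \frac{3994354567}{1364678220}\right) - 201282 = \frac{932049292331}{317970025260} - 201282 = - \frac{64000710575090989}{317970025260}$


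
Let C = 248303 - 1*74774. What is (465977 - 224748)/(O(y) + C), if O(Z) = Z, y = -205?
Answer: 241229/173324 ≈ 1.3918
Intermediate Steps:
C = 173529 (C = 248303 - 74774 = 173529)
(465977 - 224748)/(O(y) + C) = (465977 - 224748)/(-205 + 173529) = 241229/173324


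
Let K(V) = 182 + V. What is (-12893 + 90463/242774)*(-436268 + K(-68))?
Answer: 682579858335363/121387 ≈ 5.6232e+9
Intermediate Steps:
(-12893 + 90463/242774)*(-436268 + K(-68)) = (-12893 + 90463/242774)*(-436268 + (182 - 68)) = (-12893 + 90463*(1/242774))*(-436268 + 114) = (-12893 + 90463/242774)*(-436154) = -3129994719/242774*(-436154) = 682579858335363/121387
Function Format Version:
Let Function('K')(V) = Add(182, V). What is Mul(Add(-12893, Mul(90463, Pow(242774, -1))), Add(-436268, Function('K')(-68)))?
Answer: Rational(682579858335363, 121387) ≈ 5.6232e+9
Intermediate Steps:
Mul(Add(-12893, Mul(90463, Pow(242774, -1))), Add(-436268, Function('K')(-68))) = Mul(Add(-12893, Mul(90463, Pow(242774, -1))), Add(-436268, Add(182, -68))) = Mul(Add(-12893, Mul(90463, Rational(1, 242774))), Add(-436268, 114)) = Mul(Add(-12893, Rational(90463, 242774)), -436154) = Mul(Rational(-3129994719, 242774), -436154) = Rational(682579858335363, 121387)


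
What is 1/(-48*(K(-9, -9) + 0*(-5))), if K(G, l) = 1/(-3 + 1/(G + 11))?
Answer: 5/96 ≈ 0.052083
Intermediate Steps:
K(G, l) = 1/(-3 + 1/(11 + G))
1/(-48*(K(-9, -9) + 0*(-5))) = 1/(-48*((-11 - 1*(-9))/(32 + 3*(-9)) + 0*(-5))) = 1/(-48*((-11 + 9)/(32 - 27) + 0)) = 1/(-48*(-2/5 + 0)) = 1/(-48*(-2/5)) = 1/(96/5) = 5/96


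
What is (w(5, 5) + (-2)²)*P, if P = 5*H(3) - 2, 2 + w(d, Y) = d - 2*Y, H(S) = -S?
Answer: 51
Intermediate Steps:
w(d, Y) = -2 + d - 2*Y (w(d, Y) = -2 + (d - 2*Y) = -2 + d - 2*Y)
P = -17 (P = 5*(-1*3) - 2 = 5*(-3) - 2 = -15 - 2 = -17)
(w(5, 5) + (-2)²)*P = ((-2 + 5 - 2*5) + (-2)²)*(-17) = ((-2 + 5 - 10) + 4)*(-17) = (-7 + 4)*(-17) = -3*(-17) = 51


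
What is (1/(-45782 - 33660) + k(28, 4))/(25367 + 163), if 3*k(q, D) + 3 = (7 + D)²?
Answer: 9374153/6084462780 ≈ 0.0015407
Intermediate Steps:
k(q, D) = -1 + (7 + D)²/3
(1/(-45782 - 33660) + k(28, 4))/(25367 + 163) = (1/(-45782 - 33660) + (-1 + (7 + 4)²/3))/(25367 + 163) = (1/(-79442) + (-1 + (⅓)*11²))/25530 = (-1/79442 + (-1 + (⅓)*121))*(1/25530) = (-1/79442 + (-1 + 121/3))*(1/25530) = (-1/79442 + 118/3)*(1/25530) = (9374153/238326)*(1/25530) = 9374153/6084462780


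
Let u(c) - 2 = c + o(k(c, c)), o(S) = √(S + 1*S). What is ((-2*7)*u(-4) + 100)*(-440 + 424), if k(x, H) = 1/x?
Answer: -2048 + 112*I*√2 ≈ -2048.0 + 158.39*I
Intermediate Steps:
o(S) = √2*√S (o(S) = √(S + S) = √(2*S) = √2*√S)
u(c) = 2 + c + √2*√(1/c) (u(c) = 2 + (c + √2*√(1/c)) = 2 + c + √2*√(1/c))
((-2*7)*u(-4) + 100)*(-440 + 424) = ((-2*7)*(2 - 4 + √2*√(1/(-4))) + 100)*(-440 + 424) = (-14*(2 - 4 + √2*√(-¼)) + 100)*(-16) = (-14*(2 - 4 + √2*(I/2)) + 100)*(-16) = (-14*(2 - 4 + I*√2/2) + 100)*(-16) = (-14*(-2 + I*√2/2) + 100)*(-16) = ((28 - 7*I*√2) + 100)*(-16) = (128 - 7*I*√2)*(-16) = -2048 + 112*I*√2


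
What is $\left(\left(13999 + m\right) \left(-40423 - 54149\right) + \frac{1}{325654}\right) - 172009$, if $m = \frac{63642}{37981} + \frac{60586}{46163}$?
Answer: $- \frac{756180585922227942252747}{570974662729562} \approx -1.3244 \cdot 10^{9}$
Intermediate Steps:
$m = \frac{5239022512}{1753316903}$ ($m = 63642 \cdot \frac{1}{37981} + 60586 \cdot \frac{1}{46163} = \frac{63642}{37981} + \frac{60586}{46163} = \frac{5239022512}{1753316903} \approx 2.9881$)
$\left(\left(13999 + m\right) \left(-40423 - 54149\right) + \frac{1}{325654}\right) - 172009 = \left(\left(13999 + \frac{5239022512}{1753316903}\right) \left(-40423 - 54149\right) + \frac{1}{325654}\right) - 172009 = \left(\frac{24549922347609}{1753316903} \left(-94572\right) + \frac{1}{325654}\right) - 172009 = \left(- \frac{2321735256258078348}{1753316903} + \frac{1}{325654}\right) - 172009 = - \frac{756082373141466493022689}{570974662729562} - 172009 = - \frac{756180585922227942252747}{570974662729562}$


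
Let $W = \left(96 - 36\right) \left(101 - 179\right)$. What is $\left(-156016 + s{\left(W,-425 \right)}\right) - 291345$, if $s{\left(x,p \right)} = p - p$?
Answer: $-447361$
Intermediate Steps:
$W = -4680$ ($W = 60 \left(-78\right) = -4680$)
$s{\left(x,p \right)} = 0$
$\left(-156016 + s{\left(W,-425 \right)}\right) - 291345 = \left(-156016 + 0\right) - 291345 = -156016 - 291345 = -447361$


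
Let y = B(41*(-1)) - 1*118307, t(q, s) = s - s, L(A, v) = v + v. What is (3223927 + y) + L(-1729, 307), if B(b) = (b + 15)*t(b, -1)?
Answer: 3106234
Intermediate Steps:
L(A, v) = 2*v
t(q, s) = 0
B(b) = 0 (B(b) = (b + 15)*0 = (15 + b)*0 = 0)
y = -118307 (y = 0 - 1*118307 = 0 - 118307 = -118307)
(3223927 + y) + L(-1729, 307) = (3223927 - 118307) + 2*307 = 3105620 + 614 = 3106234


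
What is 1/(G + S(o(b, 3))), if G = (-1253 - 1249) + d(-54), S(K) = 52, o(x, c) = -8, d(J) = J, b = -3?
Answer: -1/2504 ≈ -0.00039936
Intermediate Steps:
G = -2556 (G = (-1253 - 1249) - 54 = -2502 - 54 = -2556)
1/(G + S(o(b, 3))) = 1/(-2556 + 52) = 1/(-2504) = -1/2504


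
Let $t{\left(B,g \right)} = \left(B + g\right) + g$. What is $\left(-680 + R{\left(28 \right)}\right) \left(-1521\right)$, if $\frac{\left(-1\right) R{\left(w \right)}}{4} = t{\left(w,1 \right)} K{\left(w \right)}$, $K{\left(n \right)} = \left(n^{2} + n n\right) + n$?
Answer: $292336200$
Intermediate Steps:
$t{\left(B,g \right)} = B + 2 g$
$K{\left(n \right)} = n + 2 n^{2}$ ($K{\left(n \right)} = \left(n^{2} + n^{2}\right) + n = 2 n^{2} + n = n + 2 n^{2}$)
$R{\left(w \right)} = - 4 w \left(1 + 2 w\right) \left(2 + w\right)$ ($R{\left(w \right)} = - 4 \left(w + 2 \cdot 1\right) w \left(1 + 2 w\right) = - 4 \left(w + 2\right) w \left(1 + 2 w\right) = - 4 \left(2 + w\right) w \left(1 + 2 w\right) = - 4 w \left(1 + 2 w\right) \left(2 + w\right)$)
$\left(-680 + R{\left(28 \right)}\right) \left(-1521\right) = \left(-680 - 112 \left(1 + 2 \cdot 28\right) \left(2 + 28\right)\right) \left(-1521\right) = \left(-680 - 112 \left(1 + 56\right) 30\right) \left(-1521\right) = \left(-680 - 112 \cdot 57 \cdot 30\right) \left(-1521\right) = \left(-680 - 191520\right) \left(-1521\right) = \left(-192200\right) \left(-1521\right) = 292336200$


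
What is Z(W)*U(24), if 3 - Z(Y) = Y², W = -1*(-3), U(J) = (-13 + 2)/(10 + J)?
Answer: 33/17 ≈ 1.9412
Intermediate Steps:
U(J) = -11/(10 + J)
W = 3
Z(Y) = 3 - Y²
Z(W)*U(24) = (3 - 1*3²)*(-11/(10 + 24)) = (3 - 1*9)*(-11/34) = (3 - 9)*(-11*1/34) = -6*(-11/34) = 33/17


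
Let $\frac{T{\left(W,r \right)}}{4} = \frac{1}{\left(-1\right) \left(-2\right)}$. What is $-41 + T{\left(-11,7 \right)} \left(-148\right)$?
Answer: $-337$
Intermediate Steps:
$T{\left(W,r \right)} = 2$ ($T{\left(W,r \right)} = \frac{4}{\left(-1\right) \left(-2\right)} = \frac{4}{2} = 4 \cdot \frac{1}{2} = 2$)
$-41 + T{\left(-11,7 \right)} \left(-148\right) = -41 + 2 \left(-148\right) = -41 - 296 = -337$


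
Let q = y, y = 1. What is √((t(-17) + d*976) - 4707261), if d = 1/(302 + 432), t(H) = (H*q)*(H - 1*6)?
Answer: I*√633963434334/367 ≈ 2169.5*I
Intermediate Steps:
q = 1
t(H) = H*(-6 + H) (t(H) = (H*1)*(H - 1*6) = H*(H - 6) = H*(-6 + H))
d = 1/734 ≈ 0.0013624
√((t(-17) + d*976) - 4707261) = √((-17*(-6 - 17) + (1/734)*976) - 4707261) = √((-17*(-23) + 488/367) - 4707261) = √((391 + 488/367) - 4707261) = √(143985/367 - 4707261) = √(-1727420802/367) = I*√633963434334/367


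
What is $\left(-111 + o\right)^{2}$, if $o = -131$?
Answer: $58564$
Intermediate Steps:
$\left(-111 + o\right)^{2} = \left(-111 - 131\right)^{2} = \left(-242\right)^{2} = 58564$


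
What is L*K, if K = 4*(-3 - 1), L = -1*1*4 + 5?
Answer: -16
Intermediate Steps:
L = 1 (L = -1*4 + 5 = -4 + 5 = 1)
K = -16 (K = 4*(-4) = -16)
L*K = 1*(-16) = -16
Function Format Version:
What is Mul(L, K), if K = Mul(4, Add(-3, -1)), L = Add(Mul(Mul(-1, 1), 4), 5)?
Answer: -16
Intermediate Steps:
L = 1 (L = Add(Mul(-1, 4), 5) = Add(-4, 5) = 1)
K = -16 (K = Mul(4, -4) = -16)
Mul(L, K) = Mul(1, -16) = -16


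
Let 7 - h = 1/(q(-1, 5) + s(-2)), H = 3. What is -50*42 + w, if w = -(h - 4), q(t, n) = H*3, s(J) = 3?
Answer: -25235/12 ≈ -2102.9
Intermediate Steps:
q(t, n) = 9 (q(t, n) = 3*3 = 9)
h = 83/12 (h = 7 - 1/(9 + 3) = 7 - 1/12 = 83/12 ≈ 6.9167)
w = -35/12 (w = -(83/12 - 4) = -1*35/12 = -35/12 ≈ -2.9167)
-50*42 + w = -50*42 - 35/12 = -2100 - 35/12 = -25235/12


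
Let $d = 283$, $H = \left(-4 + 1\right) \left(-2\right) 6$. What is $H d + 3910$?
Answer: $14098$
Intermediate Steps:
$H = 36$ ($H = \left(-3\right) \left(-2\right) 6 = 6 \cdot 6 = 36$)
$H d + 3910 = 36 \cdot 283 + 3910 = 10188 + 3910 = 14098$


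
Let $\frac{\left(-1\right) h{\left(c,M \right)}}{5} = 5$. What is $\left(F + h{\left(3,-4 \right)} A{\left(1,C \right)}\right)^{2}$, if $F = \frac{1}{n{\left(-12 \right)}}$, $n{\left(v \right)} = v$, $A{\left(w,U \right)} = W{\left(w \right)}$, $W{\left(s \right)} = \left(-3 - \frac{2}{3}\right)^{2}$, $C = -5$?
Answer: $\frac{146482609}{1296} \approx 1.1303 \cdot 10^{5}$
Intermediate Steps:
$h{\left(c,M \right)} = -25$ ($h{\left(c,M \right)} = \left(-5\right) 5 = -25$)
$W{\left(s \right)} = \frac{121}{9}$ ($W{\left(s \right)} = \left(-3 - \frac{2}{3}\right)^{2} = \left(- \frac{11}{3}\right)^{2} = \frac{121}{9}$)
$A{\left(w,U \right)} = \frac{121}{9}$
$F = - \frac{1}{12}$ ($F = \frac{1}{-12} = - \frac{1}{12} \approx -0.083333$)
$\left(F + h{\left(3,-4 \right)} A{\left(1,C \right)}\right)^{2} = \left(- \frac{1}{12} - \frac{3025}{9}\right)^{2} = \left(- \frac{12103}{36}\right)^{2} = \frac{146482609}{1296}$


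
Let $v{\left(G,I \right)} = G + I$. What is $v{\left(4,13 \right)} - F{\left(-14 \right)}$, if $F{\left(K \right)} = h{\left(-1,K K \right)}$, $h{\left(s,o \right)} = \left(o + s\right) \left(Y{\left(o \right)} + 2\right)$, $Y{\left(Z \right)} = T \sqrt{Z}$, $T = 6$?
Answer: $-16753$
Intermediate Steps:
$Y{\left(Z \right)} = 6 \sqrt{Z}$
$h{\left(s,o \right)} = \left(2 + 6 \sqrt{o}\right) \left(o + s\right)$ ($h{\left(s,o \right)} = \left(o + s\right) \left(6 \sqrt{o} + 2\right) = \left(o + s\right) \left(2 + 6 \sqrt{o}\right) = \left(2 + 6 \sqrt{o}\right) \left(o + s\right)$)
$F{\left(K \right)} = -2 - 6 \sqrt{K^{2}} + 2 K^{2} + 6 \left(K^{2}\right)^{\frac{3}{2}}$ ($F{\left(K \right)} = 2 K K + 2 \left(-1\right) + 6 \left(K K\right)^{\frac{3}{2}} + 6 \left(-1\right) \sqrt{K K} = 2 K^{2} - 2 + 6 \left(K^{2}\right)^{\frac{3}{2}} + 6 \left(-1\right) \sqrt{K^{2}} = 2 K^{2} - 2 + 6 \left(K^{2}\right)^{\frac{3}{2}} - 6 \sqrt{K^{2}} = -2 - 6 \sqrt{K^{2}} + 2 K^{2} + 6 \left(K^{2}\right)^{\frac{3}{2}}$)
$v{\left(4,13 \right)} - F{\left(-14 \right)} = \left(4 + 13\right) - \left(-2 - 6 \sqrt{\left(-14\right)^{2}} + 2 \left(-14\right)^{2} + 6 \left(-14\right)^{2} \sqrt{\left(-14\right)^{2}}\right) = 17 - \left(-2 - 6 \sqrt{196} + 2 \cdot 196 + 6 \cdot 196 \sqrt{196}\right) = 17 - \left(-2 - 84 + 392 + 6 \cdot 196 \cdot 14\right) = 17 - \left(-2 - 84 + 392 + 16464\right) = 17 - 16770 = -16753$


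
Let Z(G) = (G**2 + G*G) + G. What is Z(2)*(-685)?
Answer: -6850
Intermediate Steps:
Z(G) = G + 2*G**2 (Z(G) = (G**2 + G**2) + G = 2*G**2 + G = G + 2*G**2)
Z(2)*(-685) = (2*(1 + 2*2))*(-685) = (2*(1 + 4))*(-685) = (2*5)*(-685) = 10*(-685) = -6850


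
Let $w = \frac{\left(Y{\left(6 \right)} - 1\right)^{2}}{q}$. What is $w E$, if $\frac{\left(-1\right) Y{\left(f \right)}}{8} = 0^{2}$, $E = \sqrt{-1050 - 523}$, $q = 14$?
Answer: $\frac{11 i \sqrt{13}}{14} \approx 2.8329 i$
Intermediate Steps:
$E = 11 i \sqrt{13}$ ($E = \sqrt{-1573} = 11 i \sqrt{13} \approx 39.661 i$)
$Y{\left(f \right)} = 0$ ($Y{\left(f \right)} = - 8 \cdot 0^{2} = \left(-8\right) 0 = 0$)
$w = \frac{1}{14}$ ($w = \frac{\left(0 - 1\right)^{2}}{14} = \left(-1\right)^{2} \cdot \frac{1}{14} = 1 \cdot \frac{1}{14} = \frac{1}{14} \approx 0.071429$)
$w E = \frac{11 i \sqrt{13}}{14}$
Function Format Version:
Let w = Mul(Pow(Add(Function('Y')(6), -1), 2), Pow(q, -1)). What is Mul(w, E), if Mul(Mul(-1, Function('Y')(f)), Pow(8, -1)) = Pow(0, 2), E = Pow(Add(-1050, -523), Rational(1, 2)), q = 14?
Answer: Mul(Rational(11, 14), I, Pow(13, Rational(1, 2))) ≈ Mul(2.8329, I)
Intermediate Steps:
E = Mul(11, I, Pow(13, Rational(1, 2))) (E = Pow(-1573, Rational(1, 2)) = Mul(11, I, Pow(13, Rational(1, 2))) ≈ Mul(39.661, I))
Function('Y')(f) = 0 (Function('Y')(f) = Mul(-8, Pow(0, 2)) = Mul(-8, 0) = 0)
w = Rational(1, 14) (w = Mul(Pow(Add(0, -1), 2), Pow(14, -1)) = Mul(Pow(-1, 2), Rational(1, 14)) = Mul(1, Rational(1, 14)) = Rational(1, 14) ≈ 0.071429)
Mul(w, E) = Mul(Rational(1, 14), Mul(11, I, Pow(13, Rational(1, 2)))) = Mul(Rational(11, 14), I, Pow(13, Rational(1, 2)))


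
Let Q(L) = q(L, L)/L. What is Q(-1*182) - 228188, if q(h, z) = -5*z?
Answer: -228193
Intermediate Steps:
Q(L) = -5 (Q(L) = (-5*L)/L = -5)
Q(-1*182) - 228188 = -5 - 228188 = -228193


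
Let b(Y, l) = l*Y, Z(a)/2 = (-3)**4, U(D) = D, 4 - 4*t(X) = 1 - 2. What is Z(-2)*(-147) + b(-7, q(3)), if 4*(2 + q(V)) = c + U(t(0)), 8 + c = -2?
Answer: -380555/16 ≈ -23785.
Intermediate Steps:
t(X) = 5/4 (t(X) = 1 - (1 - 2)/4 = 1 - 1/4*(-1) = 1 + 1/4 = 5/4)
c = -10 (c = -8 - 2 = -10)
Z(a) = 162 (Z(a) = 2*(-3)**4 = 2*81 = 162)
q(V) = -67/16 (q(V) = -2 + (-10 + 5/4)/4 = -2 + (1/4)*(-35/4) = -2 - 35/16 = -67/16)
b(Y, l) = Y*l
Z(-2)*(-147) + b(-7, q(3)) = 162*(-147) - 7*(-67/16) = -23814 + 469/16 = -380555/16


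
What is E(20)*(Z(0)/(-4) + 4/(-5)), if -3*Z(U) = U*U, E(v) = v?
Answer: -16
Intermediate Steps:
Z(U) = -U**2/3 (Z(U) = -U*U/3 = -U**2/3)
E(20)*(Z(0)/(-4) + 4/(-5)) = 20*(-1/3*0**2/(-4) + 4/(-5)) = 20*(-1/3*0*(-1/4) + 4*(-1/5)) = 20*(0*(-1/4) - 4/5) = 20*(0 - 4/5) = 20*(-4/5) = -16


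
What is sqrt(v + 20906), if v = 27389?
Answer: sqrt(48295) ≈ 219.76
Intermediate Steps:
sqrt(v + 20906) = sqrt(27389 + 20906) = sqrt(48295)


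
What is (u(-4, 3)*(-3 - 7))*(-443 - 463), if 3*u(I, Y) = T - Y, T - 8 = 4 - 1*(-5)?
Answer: 42280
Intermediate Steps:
T = 17 (T = 8 + (4 - 1*(-5)) = 8 + (4 + 5) = 8 + 9 = 17)
u(I, Y) = 17/3 - Y/3 (u(I, Y) = (17 - Y)/3 = 17/3 - Y/3)
(u(-4, 3)*(-3 - 7))*(-443 - 463) = ((17/3 - 1/3*3)*(-3 - 7))*(-443 - 463) = ((17/3 - 1)*(-10))*(-906) = ((14/3)*(-10))*(-906) = -140/3*(-906) = 42280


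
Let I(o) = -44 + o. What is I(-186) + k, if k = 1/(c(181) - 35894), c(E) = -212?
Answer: -8304381/36106 ≈ -230.00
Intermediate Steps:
k = -1/36106 (k = 1/(-212 - 35894) = 1/(-36106) = -1/36106 ≈ -2.7696e-5)
I(-186) + k = (-44 - 186) - 1/36106 = -230 - 1/36106 = -8304381/36106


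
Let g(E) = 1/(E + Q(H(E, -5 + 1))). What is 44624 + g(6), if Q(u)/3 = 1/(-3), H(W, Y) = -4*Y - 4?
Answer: 223121/5 ≈ 44624.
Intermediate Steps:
H(W, Y) = -4 - 4*Y
Q(u) = -1 (Q(u) = 3/(-3) = 3*(-⅓) = -1)
g(E) = 1/(-1 + E) (g(E) = 1/(E - 1) = 1/(-1 + E))
44624 + g(6) = 44624 + 1/(-1 + 6) = 44624 + 1/5 = 44624 + ⅕ = 223121/5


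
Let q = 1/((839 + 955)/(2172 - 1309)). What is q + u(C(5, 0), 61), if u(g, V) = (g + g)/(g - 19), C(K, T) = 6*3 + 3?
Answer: 38537/1794 ≈ 21.481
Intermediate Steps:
C(K, T) = 21 (C(K, T) = 18 + 3 = 21)
u(g, V) = 2*g/(-19 + g) (u(g, V) = (2*g)/(-19 + g) = 2*g/(-19 + g))
q = 863/1794 (q = 1/(1794/863) = 863/1794 ≈ 0.48105)
q + u(C(5, 0), 61) = 863/1794 + 2*21/(-19 + 21) = 863/1794 + 2*21/2 = 863/1794 + 2*21*(½) = 863/1794 + 21 = 38537/1794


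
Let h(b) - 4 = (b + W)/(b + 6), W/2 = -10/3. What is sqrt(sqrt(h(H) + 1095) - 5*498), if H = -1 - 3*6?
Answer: sqrt(-3787290 + 39*sqrt(1674582))/39 ≈ 49.566*I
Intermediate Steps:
H = -19 (H = -1 - 18 = -19)
W = -20/3 (W = 2*(-10/3) = -20/3 ≈ -6.6667)
h(b) = 4 + (-20/3 + b)/(6 + b) (h(b) = 4 + (b - 20/3)/(b + 6) = 4 + (-20/3 + b)/(6 + b))
sqrt(sqrt(h(H) + 1095) - 5*498) = sqrt(sqrt((52 + 15*(-19))/(3*(6 - 19)) + 1095) - 5*498) = sqrt(sqrt((1/3)*(52 - 285)/(-13) + 1095) - 2490) = sqrt(sqrt((1/3)*(-1/13)*(-233) + 1095) - 2490) = sqrt(sqrt(233/39 + 1095) - 2490) = sqrt(sqrt(42938/39) - 2490) = sqrt(sqrt(1674582)/39 - 2490) = sqrt(-2490 + sqrt(1674582)/39)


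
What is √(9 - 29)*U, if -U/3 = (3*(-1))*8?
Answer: 144*I*√5 ≈ 321.99*I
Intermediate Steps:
U = 72 (U = -3*3*(-1)*8 = -(-9)*8 = -3*(-24) = 72)
√(9 - 29)*U = √(9 - 29)*72 = √(-20)*72 = (2*I*√5)*72 = 144*I*√5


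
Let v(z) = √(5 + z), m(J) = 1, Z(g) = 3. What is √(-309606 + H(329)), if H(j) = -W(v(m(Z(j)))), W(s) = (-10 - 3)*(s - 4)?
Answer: √(-309658 + 13*√6) ≈ 556.44*I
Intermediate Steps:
W(s) = 52 - 13*s (W(s) = -13*(-4 + s) = 52 - 13*s)
H(j) = -52 + 13*√6 (H(j) = -(52 - 13*√(5 + 1)) = -(52 - 13*√6) = -52 + 13*√6)
√(-309606 + H(329)) = √(-309606 + (-52 + 13*√6)) = √(-309658 + 13*√6)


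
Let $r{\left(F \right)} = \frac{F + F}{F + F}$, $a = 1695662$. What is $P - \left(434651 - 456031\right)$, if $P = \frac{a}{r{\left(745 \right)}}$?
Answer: $1717042$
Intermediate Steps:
$r{\left(F \right)} = 1$ ($r{\left(F \right)} = \frac{2 F}{2 F} = 2 F \frac{1}{2 F} = 1$)
$P = 1695662$ ($P = \frac{1695662}{1} = 1695662 \cdot 1 = 1695662$)
$P - \left(434651 - 456031\right) = 1695662 - \left(434651 - 456031\right) = 1695662 - -21380 = 1695662 + 21380 = 1717042$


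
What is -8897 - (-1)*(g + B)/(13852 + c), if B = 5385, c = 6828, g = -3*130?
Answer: -36796993/4136 ≈ -8896.8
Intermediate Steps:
g = -390
-8897 - (-1)*(g + B)/(13852 + c) = -8897 - (-1)*(-390 + 5385)/(13852 + 6828) = -8897 - (-1)*4995/20680 = -8897 - (-1)*4995*(1/20680) = -8897 - (-1)*999/4136 = -8897 - 1*(-999/4136) = -8897 + 999/4136 = -36796993/4136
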